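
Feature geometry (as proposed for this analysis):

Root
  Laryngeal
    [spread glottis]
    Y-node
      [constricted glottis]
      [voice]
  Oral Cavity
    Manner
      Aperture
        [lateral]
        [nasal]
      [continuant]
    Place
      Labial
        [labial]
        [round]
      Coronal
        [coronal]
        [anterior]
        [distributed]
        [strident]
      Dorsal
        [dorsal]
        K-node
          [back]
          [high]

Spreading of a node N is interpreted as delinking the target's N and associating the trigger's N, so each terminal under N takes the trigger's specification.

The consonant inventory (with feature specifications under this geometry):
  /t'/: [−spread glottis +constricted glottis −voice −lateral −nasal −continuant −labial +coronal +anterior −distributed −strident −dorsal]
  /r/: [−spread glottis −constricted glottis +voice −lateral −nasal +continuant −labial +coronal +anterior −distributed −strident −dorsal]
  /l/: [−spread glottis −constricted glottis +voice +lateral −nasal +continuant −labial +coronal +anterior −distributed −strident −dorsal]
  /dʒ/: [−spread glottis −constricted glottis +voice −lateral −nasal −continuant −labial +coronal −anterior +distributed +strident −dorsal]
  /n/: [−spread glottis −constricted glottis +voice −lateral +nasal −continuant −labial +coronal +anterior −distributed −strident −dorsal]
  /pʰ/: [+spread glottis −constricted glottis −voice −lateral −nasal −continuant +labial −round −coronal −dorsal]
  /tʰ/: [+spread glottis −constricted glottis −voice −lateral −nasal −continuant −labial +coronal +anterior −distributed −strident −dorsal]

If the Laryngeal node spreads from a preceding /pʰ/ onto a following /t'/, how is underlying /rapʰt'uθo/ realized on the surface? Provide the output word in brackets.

Laryngeal immediately or transitively dominates [spread glottis], [constricted glottis], [voice].
Spreading Laryngeal from /pʰ/ onto /t'/ replaces those values with /pʰ/'s: [+spread glottis], [−constricted glottis], [−voice]. Features outside Laryngeal ([lateral], [nasal], [continuant], …) stay as in /t'/.
This feature bundle is that of [tʰ], so /rapʰt'uθo/ surfaces as [rapʰtʰuθo].

[rapʰtʰuθo]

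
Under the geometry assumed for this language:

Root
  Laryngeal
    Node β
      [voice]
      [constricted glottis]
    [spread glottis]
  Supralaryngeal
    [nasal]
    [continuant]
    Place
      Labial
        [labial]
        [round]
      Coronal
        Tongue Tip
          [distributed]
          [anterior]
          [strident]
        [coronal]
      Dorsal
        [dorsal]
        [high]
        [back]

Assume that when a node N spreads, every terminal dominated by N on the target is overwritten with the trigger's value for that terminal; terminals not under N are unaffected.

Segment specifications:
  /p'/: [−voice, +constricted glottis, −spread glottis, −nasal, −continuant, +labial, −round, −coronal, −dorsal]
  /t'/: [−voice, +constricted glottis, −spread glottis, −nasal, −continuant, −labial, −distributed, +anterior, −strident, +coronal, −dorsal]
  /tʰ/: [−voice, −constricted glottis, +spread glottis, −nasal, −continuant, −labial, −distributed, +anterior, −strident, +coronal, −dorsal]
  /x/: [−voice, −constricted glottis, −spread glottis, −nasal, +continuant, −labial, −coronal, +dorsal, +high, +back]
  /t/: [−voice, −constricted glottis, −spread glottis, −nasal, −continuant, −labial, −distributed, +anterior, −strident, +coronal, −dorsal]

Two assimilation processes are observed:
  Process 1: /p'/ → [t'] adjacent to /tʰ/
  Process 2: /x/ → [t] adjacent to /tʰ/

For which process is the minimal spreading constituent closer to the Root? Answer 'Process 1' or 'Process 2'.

Process 2

Process 1: the features that change are [labial], [round], [coronal], [anterior], [distributed], [strident]; the minimal node is Place (depth 2).
Process 2 alters [continuant], [coronal], [anterior], [distributed], [strident], [dorsal], [high], [back]; the lowest common ancestor is Supralaryngeal (depth 1 from Root).
Supralaryngeal is closer to Root than Place, so Process 2 spreads the higher node.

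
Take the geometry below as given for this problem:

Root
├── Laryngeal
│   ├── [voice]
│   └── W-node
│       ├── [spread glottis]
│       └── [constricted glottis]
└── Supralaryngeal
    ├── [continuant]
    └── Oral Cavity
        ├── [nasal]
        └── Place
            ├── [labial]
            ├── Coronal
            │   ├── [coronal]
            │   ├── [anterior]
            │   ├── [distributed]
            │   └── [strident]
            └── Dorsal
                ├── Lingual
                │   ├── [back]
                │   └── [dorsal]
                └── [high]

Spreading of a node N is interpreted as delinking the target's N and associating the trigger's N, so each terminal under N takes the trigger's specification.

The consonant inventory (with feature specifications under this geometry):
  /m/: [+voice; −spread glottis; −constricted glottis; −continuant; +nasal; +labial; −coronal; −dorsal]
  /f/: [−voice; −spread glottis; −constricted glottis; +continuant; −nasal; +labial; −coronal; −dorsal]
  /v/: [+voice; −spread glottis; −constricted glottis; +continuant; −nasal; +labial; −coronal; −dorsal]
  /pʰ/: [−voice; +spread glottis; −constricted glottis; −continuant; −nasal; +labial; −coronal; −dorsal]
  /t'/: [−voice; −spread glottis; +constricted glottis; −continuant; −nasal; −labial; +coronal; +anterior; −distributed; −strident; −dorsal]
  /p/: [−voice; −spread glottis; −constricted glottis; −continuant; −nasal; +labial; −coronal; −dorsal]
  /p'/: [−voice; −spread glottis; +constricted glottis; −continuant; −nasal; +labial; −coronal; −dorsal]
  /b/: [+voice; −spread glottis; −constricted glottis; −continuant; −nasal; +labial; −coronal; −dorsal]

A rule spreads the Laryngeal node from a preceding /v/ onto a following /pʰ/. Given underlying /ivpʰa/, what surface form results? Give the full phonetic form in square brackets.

[ivba]

The Laryngeal node dominates the terminals [voice], [spread glottis], [constricted glottis].
The target acquires /v/'s values for everything under Laryngeal — [+voice], [−spread glottis], [−constricted glottis] — while keeping its own [continuant], [nasal], [labial], ….
This feature bundle is that of [b], so /ivpʰa/ surfaces as [ivba].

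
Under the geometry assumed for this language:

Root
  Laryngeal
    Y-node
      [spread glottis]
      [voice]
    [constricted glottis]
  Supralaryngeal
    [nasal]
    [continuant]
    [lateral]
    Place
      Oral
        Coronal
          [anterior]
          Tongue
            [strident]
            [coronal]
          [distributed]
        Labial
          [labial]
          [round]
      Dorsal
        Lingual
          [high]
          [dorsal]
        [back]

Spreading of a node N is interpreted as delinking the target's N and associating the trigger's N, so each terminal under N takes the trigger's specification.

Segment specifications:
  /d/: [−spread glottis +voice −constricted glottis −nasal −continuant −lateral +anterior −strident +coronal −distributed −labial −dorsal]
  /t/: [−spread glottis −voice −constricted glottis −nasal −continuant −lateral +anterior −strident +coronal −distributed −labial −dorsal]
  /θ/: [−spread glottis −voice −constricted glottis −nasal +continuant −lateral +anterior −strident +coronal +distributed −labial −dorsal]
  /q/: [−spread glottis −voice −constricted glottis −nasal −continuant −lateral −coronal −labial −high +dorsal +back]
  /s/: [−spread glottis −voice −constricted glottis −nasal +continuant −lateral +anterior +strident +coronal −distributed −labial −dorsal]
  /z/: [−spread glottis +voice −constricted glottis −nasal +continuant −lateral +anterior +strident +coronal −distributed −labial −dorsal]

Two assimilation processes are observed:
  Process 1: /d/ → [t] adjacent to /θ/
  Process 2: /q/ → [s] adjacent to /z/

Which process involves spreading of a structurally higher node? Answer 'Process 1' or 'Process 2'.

In Process 1, [voice] changes, so the minimal spreading node is [voice] at depth 3.
Process 2 alters [continuant], [coronal], [anterior], [distributed], [strident], [dorsal], [high], [back]; the lowest common ancestor is Supralaryngeal (depth 1 from Root).
Supralaryngeal is closer to Root than [voice], so Process 2 spreads the higher node.

Process 2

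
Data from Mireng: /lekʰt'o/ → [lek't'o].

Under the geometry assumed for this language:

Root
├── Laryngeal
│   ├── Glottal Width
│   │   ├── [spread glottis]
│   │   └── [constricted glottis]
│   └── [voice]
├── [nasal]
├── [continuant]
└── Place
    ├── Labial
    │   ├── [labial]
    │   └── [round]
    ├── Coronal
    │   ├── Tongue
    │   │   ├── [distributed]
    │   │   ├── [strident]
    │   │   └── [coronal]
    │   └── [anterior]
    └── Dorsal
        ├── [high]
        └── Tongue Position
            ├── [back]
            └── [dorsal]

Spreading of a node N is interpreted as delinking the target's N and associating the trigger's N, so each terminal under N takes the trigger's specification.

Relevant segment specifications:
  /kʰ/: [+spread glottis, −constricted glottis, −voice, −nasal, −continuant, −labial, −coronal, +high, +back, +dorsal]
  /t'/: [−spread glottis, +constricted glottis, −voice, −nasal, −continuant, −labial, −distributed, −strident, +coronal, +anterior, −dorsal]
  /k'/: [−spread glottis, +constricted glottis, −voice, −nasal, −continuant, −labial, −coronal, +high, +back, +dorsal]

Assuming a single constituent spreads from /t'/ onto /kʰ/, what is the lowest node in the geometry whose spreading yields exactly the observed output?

/kʰ/ and [k'] differ in [spread glottis], [constricted glottis]; every other specified feature is identical.
These terminals are all dominated by Glottal Width, and no proper subconstituent of Glottal Width covers them all; Glottal Width is their lowest common ancestor.
If Glottal Width spreads, every terminal under it takes /t'/'s value, producing [k'] as observed.
[dorsal], [coronal] stay as in /kʰ/ although /t'/ differs there, so no node dominating them spread; among the remaining candidates Glottal Width is the lowest that derives the output.

Glottal Width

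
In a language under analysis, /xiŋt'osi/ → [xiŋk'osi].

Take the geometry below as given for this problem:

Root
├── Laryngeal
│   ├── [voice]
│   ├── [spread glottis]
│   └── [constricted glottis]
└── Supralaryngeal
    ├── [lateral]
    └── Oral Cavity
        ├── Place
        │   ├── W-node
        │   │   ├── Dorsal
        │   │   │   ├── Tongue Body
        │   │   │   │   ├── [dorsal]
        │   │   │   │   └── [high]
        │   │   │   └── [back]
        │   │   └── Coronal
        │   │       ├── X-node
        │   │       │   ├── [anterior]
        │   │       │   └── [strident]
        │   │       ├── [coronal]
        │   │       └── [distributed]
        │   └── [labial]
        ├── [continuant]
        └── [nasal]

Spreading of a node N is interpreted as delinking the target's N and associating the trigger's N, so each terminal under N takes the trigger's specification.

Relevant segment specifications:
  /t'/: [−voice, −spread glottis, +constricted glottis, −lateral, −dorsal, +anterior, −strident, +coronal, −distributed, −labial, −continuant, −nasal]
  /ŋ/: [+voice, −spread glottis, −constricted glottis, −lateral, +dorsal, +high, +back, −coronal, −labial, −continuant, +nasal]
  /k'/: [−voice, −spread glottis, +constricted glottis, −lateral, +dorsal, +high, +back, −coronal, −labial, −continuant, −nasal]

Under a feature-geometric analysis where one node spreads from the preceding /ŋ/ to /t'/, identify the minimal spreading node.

W-node

Comparing /t'/ with its surface form [k'], the features that change are [coronal], [anterior], [distributed], [strident], [dorsal], [high], [back].
The smallest constituent containing every changed terminal is W-node — each of its daughters lacks at least one of the affected features.
Delinking /t'/'s W-node and associating /ŋ/'s W-node gives precisely the feature bundle of [k'].
Features on which the two segments disagree outside W-node, such as [constricted glottis], [voice], are unchanged — nothing dominating them spread, and W-node is the minimal sufficient constituent.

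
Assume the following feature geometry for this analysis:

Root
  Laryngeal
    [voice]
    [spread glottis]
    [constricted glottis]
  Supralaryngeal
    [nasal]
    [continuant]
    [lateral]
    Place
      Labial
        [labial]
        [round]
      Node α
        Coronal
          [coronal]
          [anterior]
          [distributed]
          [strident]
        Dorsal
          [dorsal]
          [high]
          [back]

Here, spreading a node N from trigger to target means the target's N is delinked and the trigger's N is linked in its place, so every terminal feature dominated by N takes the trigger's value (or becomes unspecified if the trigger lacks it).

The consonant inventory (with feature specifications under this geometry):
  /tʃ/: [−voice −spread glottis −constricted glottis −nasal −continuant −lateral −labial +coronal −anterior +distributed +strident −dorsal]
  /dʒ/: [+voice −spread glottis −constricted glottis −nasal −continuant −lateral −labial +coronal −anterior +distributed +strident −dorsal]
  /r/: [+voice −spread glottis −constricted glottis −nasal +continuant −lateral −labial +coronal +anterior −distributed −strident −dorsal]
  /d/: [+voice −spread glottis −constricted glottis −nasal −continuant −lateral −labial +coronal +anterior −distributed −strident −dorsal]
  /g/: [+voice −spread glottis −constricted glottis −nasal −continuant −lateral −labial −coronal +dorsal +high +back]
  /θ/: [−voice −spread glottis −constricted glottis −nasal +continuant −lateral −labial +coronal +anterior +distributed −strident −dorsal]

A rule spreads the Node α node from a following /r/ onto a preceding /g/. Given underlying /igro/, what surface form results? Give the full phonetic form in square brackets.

The Node α node dominates the terminals [coronal], [anterior], [distributed], [strident], [dorsal], [high], [back].
The target acquires /r/'s values for everything under Node α — [+coronal], [+anterior], [−distributed], [−strident], [−dorsal] — while keeping its own [voice], [spread glottis], [constricted glottis], ….
Among the inventory, only /d/ has exactly this specification, giving the surface form [idro].

[idro]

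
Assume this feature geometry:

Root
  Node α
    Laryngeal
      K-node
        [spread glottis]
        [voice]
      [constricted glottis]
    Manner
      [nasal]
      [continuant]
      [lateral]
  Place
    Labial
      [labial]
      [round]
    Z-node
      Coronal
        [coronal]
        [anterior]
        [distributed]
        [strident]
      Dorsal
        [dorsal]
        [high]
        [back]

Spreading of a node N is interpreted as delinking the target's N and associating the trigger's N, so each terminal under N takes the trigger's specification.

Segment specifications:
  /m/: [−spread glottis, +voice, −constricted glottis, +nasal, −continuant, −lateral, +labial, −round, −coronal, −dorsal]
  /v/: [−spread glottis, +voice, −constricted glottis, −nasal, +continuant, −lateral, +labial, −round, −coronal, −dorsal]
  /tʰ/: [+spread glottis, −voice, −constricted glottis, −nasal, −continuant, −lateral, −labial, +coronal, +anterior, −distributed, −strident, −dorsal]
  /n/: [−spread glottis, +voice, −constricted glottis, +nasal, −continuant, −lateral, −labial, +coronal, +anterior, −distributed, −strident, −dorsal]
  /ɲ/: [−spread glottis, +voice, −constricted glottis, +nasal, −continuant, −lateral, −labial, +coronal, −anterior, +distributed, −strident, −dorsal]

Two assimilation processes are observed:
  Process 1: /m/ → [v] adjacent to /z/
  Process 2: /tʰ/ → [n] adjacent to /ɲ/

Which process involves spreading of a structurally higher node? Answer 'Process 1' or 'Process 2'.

In Process 1, [nasal], [continuant] change, so the minimal spreading node is Manner at depth 2.
Process 2: the features that change are [voice], [spread glottis], [nasal]; the minimal node is Node α (depth 1).
Node α (depth 1) sits above Manner (depth 2), making Process 2 the one with the higher spreading node.

Process 2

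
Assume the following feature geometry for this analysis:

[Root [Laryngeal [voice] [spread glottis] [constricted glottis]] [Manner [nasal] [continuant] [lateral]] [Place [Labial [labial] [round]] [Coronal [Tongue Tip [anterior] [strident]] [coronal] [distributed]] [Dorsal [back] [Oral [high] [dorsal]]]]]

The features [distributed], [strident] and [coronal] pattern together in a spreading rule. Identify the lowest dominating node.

Coronal

[distributed]: Root > Place > Coronal > [distributed].
[strident]: Root > Place > Coronal > Tongue Tip > [strident].
[coronal]: Root > Place > Coronal > [coronal].
Coronal is the lowest common ancestor — every listed feature sits under it, and no single subconstituent of Coronal covers them all.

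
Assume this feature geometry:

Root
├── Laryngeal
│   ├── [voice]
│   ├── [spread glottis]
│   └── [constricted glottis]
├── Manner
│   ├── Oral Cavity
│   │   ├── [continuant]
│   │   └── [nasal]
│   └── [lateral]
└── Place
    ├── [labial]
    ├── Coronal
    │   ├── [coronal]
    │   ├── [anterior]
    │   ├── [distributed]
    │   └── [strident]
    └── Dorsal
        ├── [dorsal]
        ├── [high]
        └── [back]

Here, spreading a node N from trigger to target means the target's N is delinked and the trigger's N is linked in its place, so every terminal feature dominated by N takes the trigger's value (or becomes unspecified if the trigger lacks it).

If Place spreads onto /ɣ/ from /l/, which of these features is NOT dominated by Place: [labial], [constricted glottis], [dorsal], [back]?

Place dominates exactly [labial], [coronal], [anterior], [distributed], [strident], [dorsal], [high], [back].
[dorsal], [back], [labial] all lie under Place, so they are overwritten when Place spreads.
[constricted glottis] is not within the Place subtree (it hangs from Laryngeal), so /ɣ/'s [constricted glottis] value survives.

[constricted glottis]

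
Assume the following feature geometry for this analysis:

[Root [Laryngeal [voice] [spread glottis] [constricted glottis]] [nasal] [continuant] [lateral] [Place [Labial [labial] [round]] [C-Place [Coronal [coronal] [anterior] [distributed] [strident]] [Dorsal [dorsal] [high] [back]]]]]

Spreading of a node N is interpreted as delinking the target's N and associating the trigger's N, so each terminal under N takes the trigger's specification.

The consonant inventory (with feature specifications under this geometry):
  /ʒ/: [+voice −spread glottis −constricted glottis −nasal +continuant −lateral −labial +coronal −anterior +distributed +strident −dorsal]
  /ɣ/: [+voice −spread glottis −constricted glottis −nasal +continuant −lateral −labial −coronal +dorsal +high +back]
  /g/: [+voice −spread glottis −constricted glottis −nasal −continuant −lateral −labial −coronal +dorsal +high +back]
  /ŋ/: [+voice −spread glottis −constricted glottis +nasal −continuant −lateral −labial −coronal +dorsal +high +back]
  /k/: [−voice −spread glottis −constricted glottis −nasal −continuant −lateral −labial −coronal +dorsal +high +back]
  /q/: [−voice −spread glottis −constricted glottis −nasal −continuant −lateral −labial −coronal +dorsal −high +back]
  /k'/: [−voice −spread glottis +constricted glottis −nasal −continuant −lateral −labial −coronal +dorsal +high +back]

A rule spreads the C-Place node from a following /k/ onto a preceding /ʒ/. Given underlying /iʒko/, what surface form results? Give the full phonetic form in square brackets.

[iɣko]

C-Place immediately or transitively dominates [coronal], [anterior], [distributed], [strident], [dorsal], [high], [back].
After delinking /ʒ/'s C-Place and linking /k/'s, the affected terminals become [−coronal], [+dorsal], [+high], [+back]; [voice], [spread glottis], [constricted glottis], … (outside C-Place) are retained from /ʒ/.
This feature bundle is that of [ɣ], so /iʒko/ surfaces as [iɣko].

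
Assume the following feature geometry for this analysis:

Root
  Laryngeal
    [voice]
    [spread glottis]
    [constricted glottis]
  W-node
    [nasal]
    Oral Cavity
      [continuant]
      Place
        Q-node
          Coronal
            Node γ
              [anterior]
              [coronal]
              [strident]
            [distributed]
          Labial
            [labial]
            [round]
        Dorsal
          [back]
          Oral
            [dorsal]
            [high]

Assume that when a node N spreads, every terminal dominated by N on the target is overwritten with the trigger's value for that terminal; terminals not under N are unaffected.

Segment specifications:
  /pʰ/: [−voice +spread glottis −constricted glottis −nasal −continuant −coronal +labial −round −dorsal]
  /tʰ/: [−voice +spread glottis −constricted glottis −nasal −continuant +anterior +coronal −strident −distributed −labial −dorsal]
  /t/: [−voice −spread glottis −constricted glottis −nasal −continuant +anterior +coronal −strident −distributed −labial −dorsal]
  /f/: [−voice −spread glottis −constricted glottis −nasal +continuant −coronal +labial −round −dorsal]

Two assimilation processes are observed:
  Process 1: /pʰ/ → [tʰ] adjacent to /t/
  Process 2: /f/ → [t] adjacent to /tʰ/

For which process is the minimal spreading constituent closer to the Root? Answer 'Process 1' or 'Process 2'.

Process 2

Process 1: the features that change are [labial], [round], [coronal], [anterior], [distributed], [strident]; the minimal node is Q-node (depth 4).
Process 2 alters [continuant], [labial], [round], [coronal], [anterior], [distributed], [strident]; the lowest common ancestor is Oral Cavity (depth 2 from Root).
Depth 2 < depth 4; Process 2 involves the structurally higher constituent Oral Cavity.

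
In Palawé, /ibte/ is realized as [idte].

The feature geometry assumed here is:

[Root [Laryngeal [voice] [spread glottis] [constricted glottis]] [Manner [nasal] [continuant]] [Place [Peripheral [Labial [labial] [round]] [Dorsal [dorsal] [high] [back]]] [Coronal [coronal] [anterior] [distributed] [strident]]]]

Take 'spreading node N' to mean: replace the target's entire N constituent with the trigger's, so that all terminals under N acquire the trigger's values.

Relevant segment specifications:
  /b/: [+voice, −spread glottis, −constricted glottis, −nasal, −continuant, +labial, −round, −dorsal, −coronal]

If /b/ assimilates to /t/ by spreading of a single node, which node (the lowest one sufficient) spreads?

Place

/b/ and [d] differ in [labial], [round], [coronal], [anterior], [distributed], [strident]; every other specified feature is identical.
The smallest constituent containing every changed terminal is Place — each of its daughters lacks at least one of the affected features.
Spreading Place from /t/ overwrites each of those terminals with /t/'s values, yielding exactly [d].
[voice] — on which /t/ differs from /b/ — is unchanged, so Root cannot have spread; the constituent is no larger than Place.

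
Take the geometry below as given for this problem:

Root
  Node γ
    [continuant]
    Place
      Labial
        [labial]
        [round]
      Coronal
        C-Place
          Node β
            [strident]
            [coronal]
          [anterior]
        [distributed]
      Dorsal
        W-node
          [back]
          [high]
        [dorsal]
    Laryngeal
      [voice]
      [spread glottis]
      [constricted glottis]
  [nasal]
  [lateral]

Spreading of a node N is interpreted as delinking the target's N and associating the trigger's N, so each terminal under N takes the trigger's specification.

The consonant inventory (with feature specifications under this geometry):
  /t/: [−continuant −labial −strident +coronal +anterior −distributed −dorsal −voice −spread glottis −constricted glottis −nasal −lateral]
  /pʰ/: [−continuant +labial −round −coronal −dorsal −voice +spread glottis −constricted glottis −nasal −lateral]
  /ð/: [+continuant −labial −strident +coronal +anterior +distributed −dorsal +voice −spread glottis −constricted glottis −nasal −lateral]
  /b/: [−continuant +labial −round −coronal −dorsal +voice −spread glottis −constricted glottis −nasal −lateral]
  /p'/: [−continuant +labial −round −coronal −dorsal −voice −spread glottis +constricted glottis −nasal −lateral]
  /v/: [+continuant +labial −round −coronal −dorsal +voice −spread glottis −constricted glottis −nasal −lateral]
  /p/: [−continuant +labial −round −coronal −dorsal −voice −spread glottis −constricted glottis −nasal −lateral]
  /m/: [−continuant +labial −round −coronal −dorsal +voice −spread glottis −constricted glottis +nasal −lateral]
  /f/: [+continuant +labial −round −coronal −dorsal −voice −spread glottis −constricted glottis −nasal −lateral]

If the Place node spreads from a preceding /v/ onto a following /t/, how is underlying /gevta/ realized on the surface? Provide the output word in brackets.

Place immediately or transitively dominates [labial], [round], [strident], [coronal], [anterior], [distributed], [back], [high], [dorsal].
After delinking /t/'s Place and linking /v/'s, the affected terminals become [+labial], [−round], [−coronal], [−dorsal]; [continuant], [voice], [spread glottis], … (outside Place) are retained from /t/.
The resulting bundle matches /p/ in the inventory; substituting it for /t/ gives [gevpa].

[gevpa]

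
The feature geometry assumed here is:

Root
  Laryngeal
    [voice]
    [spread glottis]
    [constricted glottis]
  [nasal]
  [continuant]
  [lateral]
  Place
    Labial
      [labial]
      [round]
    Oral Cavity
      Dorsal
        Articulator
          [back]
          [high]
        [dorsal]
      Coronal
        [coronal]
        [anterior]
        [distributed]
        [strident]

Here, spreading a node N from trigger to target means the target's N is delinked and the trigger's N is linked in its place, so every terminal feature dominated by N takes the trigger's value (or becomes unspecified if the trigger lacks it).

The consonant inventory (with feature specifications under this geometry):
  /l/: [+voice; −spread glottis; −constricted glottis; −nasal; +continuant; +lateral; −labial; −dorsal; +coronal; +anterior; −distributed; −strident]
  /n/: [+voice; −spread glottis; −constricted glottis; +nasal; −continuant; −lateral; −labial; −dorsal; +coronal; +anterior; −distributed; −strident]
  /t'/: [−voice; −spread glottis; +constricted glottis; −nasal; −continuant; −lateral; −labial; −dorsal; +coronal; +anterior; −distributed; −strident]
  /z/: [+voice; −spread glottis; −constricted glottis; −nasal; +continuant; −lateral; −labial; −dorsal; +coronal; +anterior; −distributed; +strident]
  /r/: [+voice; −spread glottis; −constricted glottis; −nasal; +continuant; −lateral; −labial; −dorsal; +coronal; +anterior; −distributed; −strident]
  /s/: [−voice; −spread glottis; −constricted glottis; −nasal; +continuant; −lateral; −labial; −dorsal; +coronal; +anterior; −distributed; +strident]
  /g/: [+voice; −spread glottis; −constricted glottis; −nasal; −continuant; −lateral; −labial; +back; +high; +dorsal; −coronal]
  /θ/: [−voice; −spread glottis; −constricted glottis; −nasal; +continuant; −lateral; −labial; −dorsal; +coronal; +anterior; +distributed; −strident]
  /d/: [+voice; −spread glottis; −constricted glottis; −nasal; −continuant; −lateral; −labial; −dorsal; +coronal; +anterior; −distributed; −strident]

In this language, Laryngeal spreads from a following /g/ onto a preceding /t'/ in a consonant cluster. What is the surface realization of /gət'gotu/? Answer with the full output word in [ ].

Terminals under Laryngeal in this geometry: [voice], [spread glottis], [constricted glottis].
The target acquires /g/'s values for everything under Laryngeal — [+voice], [−spread glottis], [−constricted glottis] — while keeping its own [nasal], [continuant], [lateral], ….
The resulting bundle matches /d/ in the inventory; substituting it for /t'/ gives [gədgotu].

[gədgotu]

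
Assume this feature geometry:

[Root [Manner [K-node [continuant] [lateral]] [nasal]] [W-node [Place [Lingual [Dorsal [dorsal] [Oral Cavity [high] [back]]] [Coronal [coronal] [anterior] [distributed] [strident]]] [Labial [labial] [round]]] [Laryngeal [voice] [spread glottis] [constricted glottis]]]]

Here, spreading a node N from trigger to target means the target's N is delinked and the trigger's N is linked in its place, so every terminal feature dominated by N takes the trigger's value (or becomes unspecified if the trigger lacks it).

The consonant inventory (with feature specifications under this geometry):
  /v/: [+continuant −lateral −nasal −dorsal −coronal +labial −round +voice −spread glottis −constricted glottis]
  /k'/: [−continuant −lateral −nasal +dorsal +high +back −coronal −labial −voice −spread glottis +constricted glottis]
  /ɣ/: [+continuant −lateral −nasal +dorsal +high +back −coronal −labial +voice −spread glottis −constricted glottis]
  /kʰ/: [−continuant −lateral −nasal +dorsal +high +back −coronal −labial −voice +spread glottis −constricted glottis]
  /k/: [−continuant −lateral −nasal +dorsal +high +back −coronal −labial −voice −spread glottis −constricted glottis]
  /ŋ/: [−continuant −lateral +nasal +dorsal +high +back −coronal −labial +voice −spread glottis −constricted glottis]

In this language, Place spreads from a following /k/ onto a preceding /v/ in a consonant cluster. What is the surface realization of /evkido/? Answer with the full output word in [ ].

The Place node dominates the terminals [dorsal], [high], [back], [coronal], [anterior], [distributed], [strident], [labial], [round].
The target acquires /k/'s values for everything under Place — [+dorsal], [+high], [+back], [−coronal], [−labial] — while keeping its own [continuant], [lateral], [nasal], ….
This feature bundle is that of [ɣ], so /evkido/ surfaces as [eɣkido].

[eɣkido]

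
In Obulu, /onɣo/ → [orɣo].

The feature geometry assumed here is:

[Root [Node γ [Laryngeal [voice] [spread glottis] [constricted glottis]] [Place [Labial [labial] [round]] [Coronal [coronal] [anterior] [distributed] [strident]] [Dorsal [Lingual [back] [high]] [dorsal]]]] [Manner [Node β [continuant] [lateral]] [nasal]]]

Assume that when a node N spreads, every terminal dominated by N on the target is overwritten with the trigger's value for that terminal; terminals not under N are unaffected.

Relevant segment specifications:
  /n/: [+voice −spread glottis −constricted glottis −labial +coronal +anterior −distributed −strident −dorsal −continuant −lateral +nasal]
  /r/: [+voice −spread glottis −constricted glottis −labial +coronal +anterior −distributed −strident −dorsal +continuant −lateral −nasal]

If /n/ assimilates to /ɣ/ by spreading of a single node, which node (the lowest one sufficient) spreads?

Feature comparison: [nasal], [continuant] differ between /n/ and [r]; the remaining terminals match.
These terminals are all dominated by Manner, and no proper subconstituent of Manner covers them all; Manner is their lowest common ancestor.
If Manner spreads, every terminal under it takes /ɣ/'s value, producing [r] as observed.
Had Root spread, [coronal], [dorsal] would have taken /ɣ/'s values; they stay as in /n/, confirming the spreading constituent is exactly Manner.

Manner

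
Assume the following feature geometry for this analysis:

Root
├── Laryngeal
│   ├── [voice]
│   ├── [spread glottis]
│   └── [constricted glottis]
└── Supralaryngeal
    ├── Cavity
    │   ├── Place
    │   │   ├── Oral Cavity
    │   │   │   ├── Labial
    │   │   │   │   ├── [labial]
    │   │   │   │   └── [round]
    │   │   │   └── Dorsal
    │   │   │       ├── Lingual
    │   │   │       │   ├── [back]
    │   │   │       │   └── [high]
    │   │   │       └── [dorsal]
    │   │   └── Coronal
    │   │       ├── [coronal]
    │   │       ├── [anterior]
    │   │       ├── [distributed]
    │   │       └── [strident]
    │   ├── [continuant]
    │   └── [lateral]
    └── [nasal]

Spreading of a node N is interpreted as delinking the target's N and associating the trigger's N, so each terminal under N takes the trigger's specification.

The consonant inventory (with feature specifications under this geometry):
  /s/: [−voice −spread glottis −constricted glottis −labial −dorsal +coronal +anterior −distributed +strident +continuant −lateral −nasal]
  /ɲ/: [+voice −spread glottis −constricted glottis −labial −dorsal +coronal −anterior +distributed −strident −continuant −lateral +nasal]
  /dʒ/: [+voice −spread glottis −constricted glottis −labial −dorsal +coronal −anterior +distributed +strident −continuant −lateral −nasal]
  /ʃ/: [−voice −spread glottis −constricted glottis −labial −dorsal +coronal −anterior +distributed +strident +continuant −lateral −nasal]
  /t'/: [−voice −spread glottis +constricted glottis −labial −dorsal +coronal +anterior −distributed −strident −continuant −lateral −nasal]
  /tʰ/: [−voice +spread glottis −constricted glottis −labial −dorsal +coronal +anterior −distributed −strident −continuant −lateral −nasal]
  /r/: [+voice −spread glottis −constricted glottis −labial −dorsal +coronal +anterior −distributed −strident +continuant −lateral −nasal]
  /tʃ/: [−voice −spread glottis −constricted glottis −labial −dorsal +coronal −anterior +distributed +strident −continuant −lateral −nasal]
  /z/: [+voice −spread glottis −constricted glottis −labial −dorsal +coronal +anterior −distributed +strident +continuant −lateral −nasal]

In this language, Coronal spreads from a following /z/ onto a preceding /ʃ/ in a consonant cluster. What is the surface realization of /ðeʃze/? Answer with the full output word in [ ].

[ðesze]

Terminals under Coronal in this geometry: [coronal], [anterior], [distributed], [strident].
After delinking /ʃ/'s Coronal and linking /z/'s, the affected terminals become [+coronal], [+anterior], [−distributed], [+strident]; [voice], [spread glottis], [constricted glottis], … (outside Coronal) are retained from /ʃ/.
The resulting bundle matches /s/ in the inventory; substituting it for /ʃ/ gives [ðesze].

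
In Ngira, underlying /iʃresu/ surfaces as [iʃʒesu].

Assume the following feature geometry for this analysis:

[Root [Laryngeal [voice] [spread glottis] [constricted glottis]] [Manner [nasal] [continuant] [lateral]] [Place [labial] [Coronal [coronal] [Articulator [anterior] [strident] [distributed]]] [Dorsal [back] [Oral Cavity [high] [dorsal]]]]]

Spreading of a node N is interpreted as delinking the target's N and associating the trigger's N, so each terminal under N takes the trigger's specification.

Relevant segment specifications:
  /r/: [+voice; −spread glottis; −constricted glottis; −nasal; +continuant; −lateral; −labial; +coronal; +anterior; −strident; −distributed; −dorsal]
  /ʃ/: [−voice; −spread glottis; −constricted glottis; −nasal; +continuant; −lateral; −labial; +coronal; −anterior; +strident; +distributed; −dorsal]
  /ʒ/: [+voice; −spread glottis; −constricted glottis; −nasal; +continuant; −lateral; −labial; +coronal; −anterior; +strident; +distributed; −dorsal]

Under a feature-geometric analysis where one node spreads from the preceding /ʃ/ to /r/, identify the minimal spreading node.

Articulator

Feature comparison: [anterior], [distributed], [strident] differ between /r/ and [ʒ]; the remaining terminals match.
The smallest constituent containing every changed terminal is Articulator — each of its daughters lacks at least one of the affected features.
Delinking /r/'s Articulator and associating /ʃ/'s Articulator gives precisely the feature bundle of [ʒ].
[voice], a feature on which the two segments disagree outside Articulator, is unchanged — nothing dominating it spread, and Articulator is the minimal sufficient constituent.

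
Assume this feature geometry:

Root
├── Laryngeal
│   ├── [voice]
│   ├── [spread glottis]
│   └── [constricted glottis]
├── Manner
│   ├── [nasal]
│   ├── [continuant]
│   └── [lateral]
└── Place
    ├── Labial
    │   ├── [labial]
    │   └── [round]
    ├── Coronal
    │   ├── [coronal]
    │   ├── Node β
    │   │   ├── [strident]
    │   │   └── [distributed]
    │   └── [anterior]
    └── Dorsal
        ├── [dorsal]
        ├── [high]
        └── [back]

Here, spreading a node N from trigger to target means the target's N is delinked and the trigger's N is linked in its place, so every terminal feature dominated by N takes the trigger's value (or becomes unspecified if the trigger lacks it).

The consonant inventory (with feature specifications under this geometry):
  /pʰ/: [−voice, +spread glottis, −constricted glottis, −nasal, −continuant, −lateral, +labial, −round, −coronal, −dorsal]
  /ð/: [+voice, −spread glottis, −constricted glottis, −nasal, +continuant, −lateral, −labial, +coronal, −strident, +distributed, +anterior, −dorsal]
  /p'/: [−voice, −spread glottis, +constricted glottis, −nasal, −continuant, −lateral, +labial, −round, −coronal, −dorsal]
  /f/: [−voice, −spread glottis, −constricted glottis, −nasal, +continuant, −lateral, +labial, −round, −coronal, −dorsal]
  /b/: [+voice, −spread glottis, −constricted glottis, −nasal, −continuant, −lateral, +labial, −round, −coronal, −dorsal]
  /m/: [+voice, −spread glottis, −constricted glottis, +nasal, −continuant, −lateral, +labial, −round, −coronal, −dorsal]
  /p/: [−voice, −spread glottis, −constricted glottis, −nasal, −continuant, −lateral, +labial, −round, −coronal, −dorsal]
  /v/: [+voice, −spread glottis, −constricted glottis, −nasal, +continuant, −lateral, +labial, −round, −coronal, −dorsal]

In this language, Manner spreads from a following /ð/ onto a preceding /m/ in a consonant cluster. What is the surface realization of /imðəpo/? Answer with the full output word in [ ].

Terminals under Manner in this geometry: [nasal], [continuant], [lateral].
After delinking /m/'s Manner and linking /ð/'s, the affected terminals become [−nasal], [+continuant], [−lateral]; [voice], [spread glottis], [constricted glottis], … (outside Manner) are retained from /m/.
The resulting bundle matches /v/ in the inventory; substituting it for /m/ gives [ivðəpo].

[ivðəpo]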